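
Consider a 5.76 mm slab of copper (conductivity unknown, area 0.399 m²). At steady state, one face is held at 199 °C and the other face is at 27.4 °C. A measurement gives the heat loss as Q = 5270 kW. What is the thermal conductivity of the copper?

k = 443 W/m·K

ΣR = ΔT/Q = |199 − 27.4|/5.27×10^6 = 3.256×10^-5 K/W
L/(kA) = 3.256×10^-5 ⇒ k = 0.00576/(3.256×10^-5·0.399) = 443 W/m·K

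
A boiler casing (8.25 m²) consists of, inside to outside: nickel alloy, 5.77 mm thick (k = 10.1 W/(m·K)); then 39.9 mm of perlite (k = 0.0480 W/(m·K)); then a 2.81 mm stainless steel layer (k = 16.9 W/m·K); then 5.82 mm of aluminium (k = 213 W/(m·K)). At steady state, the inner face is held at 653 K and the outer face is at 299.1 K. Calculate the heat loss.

Series thermal resistances, inner to outer:
  R_nickel alloy = L/(kA) = 0.00577/(10.1·8.25) = 6.925×10^-5 K/W
  R_perlite = L/(kA) = 0.0399/(0.0480·8.25) = 0.1008 K/W
  R_stainless steel = L/(kA) = 0.00281/(16.9·8.25) = 2.015×10^-5 K/W
  R_aluminium = L/(kA) = 0.00582/(213·8.25) = 3.312×10^-6 K/W
ΣR = 6.925×10^-5 + 0.1008 + 2.015×10^-5 + 3.312×10^-6 = 0.1009 K/W
Q = ΔT/ΣR = (653 K − 299.1 K)/0.1009 = 3510 W

Q = 3.51 kW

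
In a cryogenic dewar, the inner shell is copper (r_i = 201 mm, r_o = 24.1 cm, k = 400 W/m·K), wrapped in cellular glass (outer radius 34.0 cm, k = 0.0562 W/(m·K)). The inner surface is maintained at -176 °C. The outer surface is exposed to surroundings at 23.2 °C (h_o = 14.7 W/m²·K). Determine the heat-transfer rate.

Resistance network (inner→outer):
  R_copper = (1/0.201 − 1/0.241)/(4πk) = 0.8257/(4π·400) = 1.643×10^-4 K/W
  R_cellular glass = (1/0.241 − 1/0.340)/(4πk) = 1.208/(4π·0.0562) = 1.711 K/W
  R_conv,out = 1/(4πr²h) = 1/(4π·0.340²·14.7) = 0.04683 K/W
ΣR = 1.643×10^-4 + 1.711 + 0.04683 = 1.758 K/W
Q = ΔT/ΣR = (-176 °C − 23.2 °C)/1.758 = -113 W
(Negative Q ⇒ heat flows inward; heat gain = 113 W.)

Q = 113 W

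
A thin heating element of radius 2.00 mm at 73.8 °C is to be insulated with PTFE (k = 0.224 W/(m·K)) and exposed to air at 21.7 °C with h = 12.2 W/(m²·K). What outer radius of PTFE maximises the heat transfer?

For a cylinder, r_cr = k_ins/h = 0.224/12.2 = 0.0184 m = 1.84 cm

r_cr = 1.84 cm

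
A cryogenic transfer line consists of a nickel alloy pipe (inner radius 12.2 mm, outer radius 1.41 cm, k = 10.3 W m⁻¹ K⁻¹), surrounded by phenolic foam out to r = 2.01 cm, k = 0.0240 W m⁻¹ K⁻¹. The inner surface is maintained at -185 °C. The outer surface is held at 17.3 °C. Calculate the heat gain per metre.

Q' = 86.0 W/m

Treat each layer as a resistance in series:
  R'_nickel alloy = ln(0.0141/0.0122)/(2πk) = 0.1447/(2π·10.3) = 0.002236 m·K/W
  R'_phenolic foam = ln(0.0201/0.0141)/(2πk) = 0.3545/(2π·0.0240) = 2.351 m·K/W
ΣR = 0.002236 + 2.351 = 2.353 m·K/W
Q' = ΔT/ΣR = (-185 °C − 17.3 °C)/2.353 = -86.0 W/m
(Negative Q' ⇒ heat flows inward; heat gain = 86.0 W/m.)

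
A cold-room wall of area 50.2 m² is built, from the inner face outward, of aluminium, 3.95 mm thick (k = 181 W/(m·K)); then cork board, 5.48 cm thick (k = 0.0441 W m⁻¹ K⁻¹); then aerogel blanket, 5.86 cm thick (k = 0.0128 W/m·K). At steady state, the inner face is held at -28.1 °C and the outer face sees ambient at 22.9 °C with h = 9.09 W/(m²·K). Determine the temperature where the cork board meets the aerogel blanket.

Resistance network (inner→outer):
  R_aluminium = L/(kA) = 0.00395/(181·50.2) = 4.347×10^-7 K/W
  R_cork board = L/(kA) = 0.0548/(0.0441·50.2) = 0.02475 K/W
  R_aerogel blanket = L/(kA) = 0.0586/(0.0128·50.2) = 0.09120 K/W
  R_conv,out = 1/(hA) = 1/(9.09·50.2) = 0.002191 K/W
ΣR = 4.347×10^-7 + 0.02475 + 0.09120 + 0.002191 = 0.1181 K/W
Q = ΔT/ΣR = (-28.1 °C − 22.9 °C)/0.1181 = -431.8 W
From the inner boundary to the cork board/aerogel blanket interface, ΣR_partial = 0.02475 K/W.
T_interface = T_in − Q·ΣR_partial = -28.1 °C − (-431.8)(0.02475) = -17.4 °C

T = -17.4 °C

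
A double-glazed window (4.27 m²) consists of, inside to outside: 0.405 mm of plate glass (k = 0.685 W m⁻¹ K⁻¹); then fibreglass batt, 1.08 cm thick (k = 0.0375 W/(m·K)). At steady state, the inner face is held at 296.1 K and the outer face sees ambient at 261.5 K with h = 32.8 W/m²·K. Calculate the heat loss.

Treat each layer as a resistance in series:
  R_plate glass = L/(kA) = 4.05×10^-4/(0.685·4.27) = 1.385×10^-4 K/W
  R_fibreglass batt = L/(kA) = 0.0108/(0.0375·4.27) = 0.06745 K/W
  R_conv,out = 1/(hA) = 1/(32.8·4.27) = 0.007140 K/W
ΣR = 1.385×10^-4 + 0.06745 + 0.007140 = 0.07473 K/W
Q = ΔT/ΣR = (296.1 K − 261.5 K)/0.07473 = 463 W

Q = 463 W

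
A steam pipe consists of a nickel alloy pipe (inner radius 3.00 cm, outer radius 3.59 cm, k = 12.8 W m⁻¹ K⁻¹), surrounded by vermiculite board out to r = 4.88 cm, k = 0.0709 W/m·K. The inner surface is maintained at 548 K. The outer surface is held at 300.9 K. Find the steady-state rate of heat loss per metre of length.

Q' = 357 W/m

Treat each layer as a resistance in series:
  R'_nickel alloy = ln(0.0359/0.0300)/(2πk) = 0.1795/(2π·12.8) = 0.002232 m·K/W
  R'_vermiculite board = ln(0.0488/0.0359)/(2πk) = 0.3070/(2π·0.0709) = 0.6891 m·K/W
ΣR = 0.002232 + 0.6891 = 0.6913 m·K/W
Q' = ΔT/ΣR = (548 K − 300.9 K)/0.6913 = 357 W/m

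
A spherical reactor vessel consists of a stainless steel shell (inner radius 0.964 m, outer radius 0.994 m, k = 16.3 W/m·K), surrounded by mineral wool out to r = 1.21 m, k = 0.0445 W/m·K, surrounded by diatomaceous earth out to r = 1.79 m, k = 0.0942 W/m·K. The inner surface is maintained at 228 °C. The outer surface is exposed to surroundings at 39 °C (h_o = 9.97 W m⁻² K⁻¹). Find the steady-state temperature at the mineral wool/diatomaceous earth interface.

Treat each layer as a resistance in series:
  R_stainless steel = (1/0.964 − 1/0.994)/(4πk) = 0.03131/(4π·16.3) = 1.528×10^-4 K/W
  R_mineral wool = (1/0.994 − 1/1.21)/(4πk) = 0.1796/(4π·0.0445) = 0.3212 K/W
  R_diatomaceous earth = (1/1.21 − 1/1.79)/(4πk) = 0.2678/(4π·0.0942) = 0.2262 K/W
  R_conv,out = 1/(4πr²h) = 1/(4π·1.79²·9.97) = 0.002491 K/W
ΣR = 1.528×10^-4 + 0.3212 + 0.2262 + 0.002491 = 0.5500 K/W
Q = ΔT/ΣR = (228 °C − 39 °C)/0.5500 = 343.6 W
From the inner boundary to the mineral wool/diatomaceous earth interface, ΣR_partial = 0.3214 K/W.
T_interface = T_in − Q·ΣR_partial = 228 °C − (343.6)(0.3214) = 118 °C

T = 118 °C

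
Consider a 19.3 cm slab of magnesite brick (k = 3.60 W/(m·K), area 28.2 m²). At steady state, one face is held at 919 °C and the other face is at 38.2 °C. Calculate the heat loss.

Q = kA·ΔT/L = 3.60 × 28.2 × |919 °C − 38.2 °C| / 0.193 = 4.63×10^5 W

Q = 463 kW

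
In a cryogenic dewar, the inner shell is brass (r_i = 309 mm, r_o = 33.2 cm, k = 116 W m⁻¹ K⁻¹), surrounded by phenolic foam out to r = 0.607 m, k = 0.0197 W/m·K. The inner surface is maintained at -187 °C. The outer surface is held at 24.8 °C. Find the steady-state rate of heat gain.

Resistance network (inner→outer):
  R_brass = (1/0.309 − 1/0.332)/(4πk) = 0.2242/(4π·116) = 1.538×10^-4 K/W
  R_phenolic foam = (1/0.332 − 1/0.607)/(4πk) = 1.365/(4π·0.0197) = 5.512 K/W
ΣR = 1.538×10^-4 + 5.512 = 5.512 K/W
Q = ΔT/ΣR = (-187 °C − 24.8 °C)/5.512 = -38.4 W
(Negative Q ⇒ heat flows inward; heat gain = 38.4 W.)

Q = 38.4 W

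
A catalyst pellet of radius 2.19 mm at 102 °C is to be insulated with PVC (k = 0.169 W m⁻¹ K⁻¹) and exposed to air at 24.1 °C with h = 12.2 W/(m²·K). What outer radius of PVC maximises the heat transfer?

r_cr = 2.77 cm

For a sphere, r_cr = 2k_ins/h = 2·0.169/12.2 = 0.0277 m = 2.77 cm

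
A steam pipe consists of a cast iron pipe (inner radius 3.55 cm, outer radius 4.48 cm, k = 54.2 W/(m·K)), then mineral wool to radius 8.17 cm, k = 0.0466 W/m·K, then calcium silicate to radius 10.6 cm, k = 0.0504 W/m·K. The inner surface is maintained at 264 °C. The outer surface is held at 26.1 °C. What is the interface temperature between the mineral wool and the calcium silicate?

T = 94.1 °C

Series thermal resistances, inner to outer:
  R'_cast iron = ln(0.0448/0.0355)/(2πk) = 0.2327/(2π·54.2) = 6.832×10^-4 m·K/W
  R'_mineral wool = ln(0.0817/0.0448)/(2πk) = 0.6008/(2π·0.0466) = 2.052 m·K/W
  R'_calcium silicate = ln(0.106/0.0817)/(2πk) = 0.2604/(2π·0.0504) = 0.8223 m·K/W
ΣR = 6.832×10^-4 + 2.052 + 0.8223 = 2.875 m·K/W
Q' = ΔT/ΣR = (264 °C − 26.1 °C)/2.875 = 82.75 W/m
From the inner boundary to the mineral wool/calcium silicate interface, ΣR_partial = 2.053 m·K/W.
T_interface = T_in − Q'·ΣR_partial = 264 °C − (82.75)(2.053) = 94.1 °C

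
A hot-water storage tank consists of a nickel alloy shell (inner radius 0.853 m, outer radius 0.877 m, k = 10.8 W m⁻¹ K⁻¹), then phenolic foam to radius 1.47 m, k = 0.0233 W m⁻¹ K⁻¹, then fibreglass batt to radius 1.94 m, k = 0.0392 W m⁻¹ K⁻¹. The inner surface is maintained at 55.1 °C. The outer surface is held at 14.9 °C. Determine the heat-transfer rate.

Treat each layer as a resistance in series:
  R_nickel alloy = (1/0.853 − 1/0.877)/(4πk) = 0.03208/(4π·10.8) = 2.364×10^-4 K/W
  R_phenolic foam = (1/0.877 − 1/1.47)/(4πk) = 0.4600/(4π·0.0233) = 1.571 K/W
  R_fibreglass batt = (1/1.47 − 1/1.94)/(4πk) = 0.1648/(4π·0.0392) = 0.3346 K/W
ΣR = 2.364×10^-4 + 1.571 + 0.3346 = 1.906 K/W
Q = ΔT/ΣR = (55.1 °C − 14.9 °C)/1.906 = 21.1 W

Q = 21.1 W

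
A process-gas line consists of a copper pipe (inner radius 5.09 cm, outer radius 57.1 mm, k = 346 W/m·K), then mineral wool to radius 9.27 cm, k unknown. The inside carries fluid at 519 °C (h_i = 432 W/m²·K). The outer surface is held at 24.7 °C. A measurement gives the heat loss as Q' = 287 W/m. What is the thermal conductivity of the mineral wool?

ΣR = ΔT/Q' = |519 − 24.7|/287 = 1.722 m·K/W
Known resistances:
  R'_conv,in = 1/(2πr h) = 1/(2π·0.0509·432) = 0.007238 m·K/W
  R'_copper = ln(0.0571/0.0509)/(2πk) = 0.1149/(2π·346) = 5.287×10^-5 m·K/W
R_mineral wool = ΣR − ΣR_known = 1.722 − 0.007291 = 1.715 m·K/W
ln(r₂/r₁)/(2πk) = 1.715 ⇒ k = 0.4846/(2π·1.715) = 0.0450 W/m·K

k = 0.0450 W/m·K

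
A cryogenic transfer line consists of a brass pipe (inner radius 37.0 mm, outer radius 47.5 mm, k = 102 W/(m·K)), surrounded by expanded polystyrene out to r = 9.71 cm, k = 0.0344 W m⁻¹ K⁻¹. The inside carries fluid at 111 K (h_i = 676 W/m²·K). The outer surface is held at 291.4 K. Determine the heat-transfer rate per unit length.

Q' = 54.4 W/m

Treat each layer as a resistance in series:
  R'_conv,in = 1/(2πr h) = 1/(2π·0.0370·676) = 0.006363 m·K/W
  R'_brass = ln(0.0475/0.0370)/(2πk) = 0.2498/(2π·102) = 3.898×10^-4 m·K/W
  R'_expanded polystyrene = ln(0.0971/0.0475)/(2πk) = 0.7150/(2π·0.0344) = 3.308 m·K/W
ΣR = 0.006363 + 3.898×10^-4 + 3.308 = 3.315 m·K/W
Q' = ΔT/ΣR = (111 K − 291.4 K)/3.315 = -54.4 W/m
(Negative Q' ⇒ heat flows inward; heat gain = 54.4 W/m.)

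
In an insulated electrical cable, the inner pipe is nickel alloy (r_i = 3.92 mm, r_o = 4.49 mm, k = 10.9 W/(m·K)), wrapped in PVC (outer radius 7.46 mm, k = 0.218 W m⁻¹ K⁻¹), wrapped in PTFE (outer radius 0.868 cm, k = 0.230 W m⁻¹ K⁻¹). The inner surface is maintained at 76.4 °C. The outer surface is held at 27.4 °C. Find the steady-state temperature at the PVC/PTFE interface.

Series thermal resistances, inner to outer:
  R'_nickel alloy = ln(0.00449/0.00392)/(2πk) = 0.1358/(2π·10.9) = 0.001982 m·K/W
  R'_PVC = ln(0.00746/0.00449)/(2πk) = 0.5077/(2π·0.218) = 0.3707 m·K/W
  R'_PTFE = ln(0.00868/0.00746)/(2πk) = 0.1515/(2π·0.230) = 0.1048 m·K/W
ΣR = 0.001982 + 0.3707 + 0.1048 = 0.4775 m·K/W
Q' = ΔT/ΣR = (76.4 °C − 27.4 °C)/0.4775 = 102.6 W/m
From the inner boundary to the PVC/PTFE interface, ΣR_partial = 0.3727 m·K/W.
T_interface = T_in − Q'·ΣR_partial = 76.4 °C − (102.6)(0.3727) = 38.2 °C

T = 38.2 °C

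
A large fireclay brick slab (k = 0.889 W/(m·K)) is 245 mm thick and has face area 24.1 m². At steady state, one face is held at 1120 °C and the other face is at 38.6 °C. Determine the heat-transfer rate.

Q = kA·ΔT/L = 0.889 × 24.1 × |1120 °C − 38.6 °C| / 0.245 = 94600 W

Q = 94.6 kW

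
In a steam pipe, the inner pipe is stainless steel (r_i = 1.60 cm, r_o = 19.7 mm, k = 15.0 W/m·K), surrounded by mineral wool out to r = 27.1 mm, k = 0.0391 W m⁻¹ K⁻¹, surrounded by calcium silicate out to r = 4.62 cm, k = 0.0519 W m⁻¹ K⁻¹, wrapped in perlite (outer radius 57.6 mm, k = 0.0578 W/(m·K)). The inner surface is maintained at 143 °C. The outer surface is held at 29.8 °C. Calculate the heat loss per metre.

Q' = 31.9 W/m

Series thermal resistances, inner to outer:
  R'_stainless steel = ln(0.0197/0.0160)/(2πk) = 0.2080/(2π·15.0) = 0.002207 m·K/W
  R'_mineral wool = ln(0.0271/0.0197)/(2πk) = 0.3189/(2π·0.0391) = 1.298 m·K/W
  R'_calcium silicate = ln(0.0462/0.0271)/(2πk) = 0.5334/(2π·0.0519) = 1.636 m·K/W
  R'_perlite = ln(0.0576/0.0462)/(2πk) = 0.2205/(2π·0.0578) = 0.6073 m·K/W
ΣR = 0.002207 + 1.298 + 1.636 + 0.6073 = 3.544 m·K/W
Q' = ΔT/ΣR = (143 °C − 29.8 °C)/3.544 = 31.9 W/m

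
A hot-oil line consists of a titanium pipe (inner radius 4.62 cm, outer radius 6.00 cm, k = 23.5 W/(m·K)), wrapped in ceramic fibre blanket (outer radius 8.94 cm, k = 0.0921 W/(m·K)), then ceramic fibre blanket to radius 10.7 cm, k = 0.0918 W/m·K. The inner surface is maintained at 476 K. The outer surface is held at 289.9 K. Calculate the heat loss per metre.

Q' = 186 W/m

Treat each layer as a resistance in series:
  R'_titanium = ln(0.0600/0.0462)/(2πk) = 0.2614/(2π·23.5) = 0.001770 m·K/W
  R'_ceramic fibre blanket = ln(0.0894/0.0600)/(2πk) = 0.3988/(2π·0.0921) = 0.6891 m·K/W
  R'_ceramic fibre blanket = ln(0.107/0.0894)/(2πk) = 0.1797/(2π·0.0918) = 0.3116 m·K/W
ΣR = 0.001770 + 0.6891 + 0.3116 = 1.002 m·K/W
Q' = ΔT/ΣR = (476 K − 289.9 K)/1.002 = 186 W/m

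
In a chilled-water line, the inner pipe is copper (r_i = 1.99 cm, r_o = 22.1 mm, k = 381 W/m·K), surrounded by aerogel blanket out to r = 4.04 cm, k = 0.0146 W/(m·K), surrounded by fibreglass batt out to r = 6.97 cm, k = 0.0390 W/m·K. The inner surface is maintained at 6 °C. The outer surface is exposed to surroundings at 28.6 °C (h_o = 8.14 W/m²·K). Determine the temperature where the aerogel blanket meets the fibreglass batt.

T = 22.4 °C

Series thermal resistances, inner to outer:
  R'_copper = ln(0.0221/0.0199)/(2πk) = 0.1049/(2π·381) = 4.380×10^-5 m·K/W
  R'_aerogel blanket = ln(0.0404/0.0221)/(2πk) = 0.6033/(2π·0.0146) = 6.576 m·K/W
  R'_fibreglass batt = ln(0.0697/0.0404)/(2πk) = 0.5454/(2π·0.0390) = 2.226 m·K/W
  R'_conv,out = 1/(2πr h) = 1/(2π·0.0697·8.14) = 0.2805 m·K/W
ΣR = 4.380×10^-5 + 6.576 + 2.226 + 0.2805 = 9.083 m·K/W
Q' = ΔT/ΣR = (6 °C − 28.6 °C)/9.083 = -2.488 W/m
From the inner boundary to the aerogel blanket/fibreglass batt interface, ΣR_partial = 6.576 m·K/W.
T_interface = T_in − Q'·ΣR_partial = 6 °C − (-2.488)(6.576) = 22.4 °C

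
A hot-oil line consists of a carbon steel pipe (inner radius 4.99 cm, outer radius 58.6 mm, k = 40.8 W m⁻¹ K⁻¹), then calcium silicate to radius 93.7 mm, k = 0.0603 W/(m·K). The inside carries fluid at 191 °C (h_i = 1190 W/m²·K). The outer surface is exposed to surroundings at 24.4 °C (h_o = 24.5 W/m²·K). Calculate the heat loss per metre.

Series thermal resistances, inner to outer:
  R'_conv,in = 1/(2πr h) = 1/(2π·0.0499·1190) = 0.002680 m·K/W
  R'_carbon steel = ln(0.0586/0.0499)/(2πk) = 0.1607/(2π·40.8) = 6.269×10^-4 m·K/W
  R'_calcium silicate = ln(0.0937/0.0586)/(2πk) = 0.4694/(2π·0.0603) = 1.239 m·K/W
  R'_conv,out = 1/(2πr h) = 1/(2π·0.0937·24.5) = 0.06933 m·K/W
ΣR = 0.002680 + 6.269×10^-4 + 1.239 + 0.06933 = 1.312 m·K/W
Q' = ΔT/ΣR = (191 °C − 24.4 °C)/1.312 = 127 W/m

Q' = 127 W/m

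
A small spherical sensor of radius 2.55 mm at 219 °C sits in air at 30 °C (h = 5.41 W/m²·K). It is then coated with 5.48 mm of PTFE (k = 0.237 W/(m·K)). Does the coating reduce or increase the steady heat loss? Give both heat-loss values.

increases: 0.0836 → 0.594 W

Critical radius for a sphere: r_cr = 2k/h = 0.0876 m = 8.76 cm.
Outer radius after coating: r₂ = 0.00255 + 0.00548 = 0.00803 m.
Since r₁ < r_cr and r₂ ≤ r_cr, the coating moves toward the maximum at r_cr — heat loss rises.
Bare: R = 1/(4πr₁²h) = 2262 K/W; Q = 189/2262 = 0.0836 W.
Coated: R = R_cond + R_conv = 318.0 K/W; Q = 189/318.0 = 0.594 W.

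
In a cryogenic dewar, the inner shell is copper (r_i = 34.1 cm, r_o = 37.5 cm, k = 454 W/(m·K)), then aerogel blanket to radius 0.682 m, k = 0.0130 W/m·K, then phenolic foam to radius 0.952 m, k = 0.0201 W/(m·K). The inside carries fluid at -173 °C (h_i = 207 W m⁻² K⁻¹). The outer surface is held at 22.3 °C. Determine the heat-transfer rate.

Resistance network (inner→outer):
  R_conv,in = 1/(4πr²h) = 1/(4π·0.341²·207) = 0.003306 K/W
  R_copper = (1/0.341 − 1/0.375)/(4πk) = 0.2659/(4π·454) = 4.660×10^-5 K/W
  R_aerogel blanket = (1/0.375 − 1/0.682)/(4πk) = 1.200/(4π·0.0130) = 7.348 K/W
  R_phenolic foam = (1/0.682 − 1/0.952)/(4πk) = 0.4159/(4π·0.0201) = 1.646 K/W
ΣR = 0.003306 + 4.660×10^-5 + 7.348 + 1.646 = 8.997 K/W
Q = ΔT/ΣR = (-173 °C − 22.3 °C)/8.997 = -21.7 W
(Negative Q ⇒ heat flows inward; heat gain = 21.7 W.)

Q = 21.7 W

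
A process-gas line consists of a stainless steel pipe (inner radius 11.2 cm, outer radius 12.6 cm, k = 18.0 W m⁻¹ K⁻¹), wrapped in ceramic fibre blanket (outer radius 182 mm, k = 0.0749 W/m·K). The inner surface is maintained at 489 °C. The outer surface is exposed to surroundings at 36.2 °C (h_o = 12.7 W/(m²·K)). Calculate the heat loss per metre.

Series thermal resistances, inner to outer:
  R'_stainless steel = ln(0.126/0.112)/(2πk) = 0.1178/(2π·18.0) = 0.001041 m·K/W
  R'_ceramic fibre blanket = ln(0.182/0.126)/(2πk) = 0.3677/(2π·0.0749) = 0.7814 m·K/W
  R'_conv,out = 1/(2πr h) = 1/(2π·0.182·12.7) = 0.06886 m·K/W
ΣR = 0.001041 + 0.7814 + 0.06886 = 0.8513 m·K/W
Q' = ΔT/ΣR = (489 °C − 36.2 °C)/0.8513 = 532 W/m

Q' = 532 W/m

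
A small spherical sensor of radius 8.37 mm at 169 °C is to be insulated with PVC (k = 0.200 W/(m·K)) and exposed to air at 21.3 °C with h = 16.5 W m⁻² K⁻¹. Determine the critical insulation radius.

r_cr = 2.42 cm

For a sphere, r_cr = 2k_ins/h = 2·0.200/16.5 = 0.0242 m = 2.42 cm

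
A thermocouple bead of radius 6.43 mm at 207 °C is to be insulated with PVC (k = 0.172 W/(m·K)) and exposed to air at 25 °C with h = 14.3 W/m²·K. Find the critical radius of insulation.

r_cr = 2.41 cm

For a sphere, r_cr = 2k_ins/h = 2·0.172/14.3 = 0.0241 m = 2.41 cm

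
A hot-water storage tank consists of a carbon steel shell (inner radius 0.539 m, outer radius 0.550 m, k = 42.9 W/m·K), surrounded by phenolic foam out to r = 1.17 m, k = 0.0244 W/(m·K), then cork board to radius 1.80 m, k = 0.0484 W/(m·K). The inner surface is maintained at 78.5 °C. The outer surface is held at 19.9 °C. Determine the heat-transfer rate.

Resistance network (inner→outer):
  R_carbon steel = (1/0.539 − 1/0.550)/(4πk) = 0.03711/(4π·42.9) = 6.883×10^-5 K/W
  R_phenolic foam = (1/0.550 − 1/1.17)/(4πk) = 0.9635/(4π·0.0244) = 3.142 K/W
  R_cork board = (1/1.17 − 1/1.80)/(4πk) = 0.2991/(4π·0.0484) = 0.4918 K/W
ΣR = 6.883×10^-5 + 3.142 + 0.4918 = 3.634 K/W
Q = ΔT/ΣR = (78.5 °C − 19.9 °C)/3.634 = 16.1 W

Q = 16.1 W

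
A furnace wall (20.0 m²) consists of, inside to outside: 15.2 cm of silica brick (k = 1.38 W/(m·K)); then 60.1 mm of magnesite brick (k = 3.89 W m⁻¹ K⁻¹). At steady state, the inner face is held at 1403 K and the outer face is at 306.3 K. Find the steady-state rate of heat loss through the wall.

Treat each layer as a resistance in series:
  R_silica brick = L/(kA) = 0.152/(1.38·20.0) = 0.005507 K/W
  R_magnesite brick = L/(kA) = 0.0601/(3.89·20.0) = 7.725×10^-4 K/W
ΣR = 0.005507 + 7.725×10^-4 = 0.006279 K/W
Q = ΔT/ΣR = (1403 K − 306.3 K)/0.006279 = 1.75×10^5 W

Q = 1.75×10^5 W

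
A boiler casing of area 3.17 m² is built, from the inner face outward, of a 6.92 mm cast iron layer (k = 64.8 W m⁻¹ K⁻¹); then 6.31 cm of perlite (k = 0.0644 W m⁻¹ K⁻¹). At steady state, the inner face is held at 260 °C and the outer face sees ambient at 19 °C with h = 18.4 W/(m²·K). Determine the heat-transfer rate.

Q = 739 W

Resistance network (inner→outer):
  R_cast iron = L/(kA) = 0.00692/(64.8·3.17) = 3.369×10^-5 K/W
  R_perlite = L/(kA) = 0.0631/(0.0644·3.17) = 0.3091 K/W
  R_conv,out = 1/(hA) = 1/(18.4·3.17) = 0.01714 K/W
ΣR = 3.369×10^-5 + 0.3091 + 0.01714 = 0.3263 K/W
Q = ΔT/ΣR = (260 °C − 19 °C)/0.3263 = 739 W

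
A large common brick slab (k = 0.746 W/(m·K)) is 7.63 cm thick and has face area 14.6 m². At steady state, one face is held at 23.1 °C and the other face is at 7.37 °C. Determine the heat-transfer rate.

Q = kA·ΔT/L = 0.746 × 14.6 × |23.1 °C − 7.37 °C| / 0.0763 = 2250 W

Q = 2.25 kW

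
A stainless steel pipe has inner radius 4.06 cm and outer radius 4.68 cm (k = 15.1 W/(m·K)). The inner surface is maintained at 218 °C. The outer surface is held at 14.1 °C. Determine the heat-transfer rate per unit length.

Q' = 2πk·ΔT/ln(r₂/r₁) = 2π × 15.1 × 203.9 / ln(0.0468/0.0406) = 1.36×10^5 W/m

Q' = 136 kW/m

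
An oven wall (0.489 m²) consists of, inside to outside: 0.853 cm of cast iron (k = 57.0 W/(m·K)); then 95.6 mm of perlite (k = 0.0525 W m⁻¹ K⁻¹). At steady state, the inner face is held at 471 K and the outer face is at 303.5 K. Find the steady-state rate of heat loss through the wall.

Q = 45.0 W

Series thermal resistances, inner to outer:
  R_cast iron = L/(kA) = 0.00853/(57.0·0.489) = 3.060×10^-4 K/W
  R_perlite = L/(kA) = 0.0956/(0.0525·0.489) = 3.724 K/W
ΣR = 3.060×10^-4 + 3.724 = 3.724 K/W
Q = ΔT/ΣR = (471 K − 303.5 K)/3.724 = 45.0 W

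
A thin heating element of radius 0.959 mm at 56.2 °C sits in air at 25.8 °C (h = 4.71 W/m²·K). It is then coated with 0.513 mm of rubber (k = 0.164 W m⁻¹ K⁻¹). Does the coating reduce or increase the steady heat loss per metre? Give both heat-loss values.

increases: 0.863 → 1.30 W/m

Critical radius for a cylinder: r_cr = k/h = 0.0348 m = 3.48 cm.
Outer radius after coating: r₂ = 9.59×10^-4 + 5.13×10^-4 = 0.001472 m.
Since r₁ < r_cr and r₂ ≤ r_cr, the coating moves toward the maximum at r_cr — heat loss rises.
Bare: R = 1/(2πr₁h) = 35.24 m·K/W; Q = 30.4/35.24 = 0.863 W/m.
Coated: R = R_cond + R_conv = 23.37 m·K/W; Q = 30.4/23.37 = 1.30 W/m.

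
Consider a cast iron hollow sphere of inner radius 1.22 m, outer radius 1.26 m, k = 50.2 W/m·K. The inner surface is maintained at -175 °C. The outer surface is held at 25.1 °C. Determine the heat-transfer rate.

Q = 4850 kW

Q = 4πk·ΔT/(1/r₁ − 1/r₂) = 4π × 50.2 × 200.1 / (1/1.22 − 1/1.26) = 4.85×10^6 W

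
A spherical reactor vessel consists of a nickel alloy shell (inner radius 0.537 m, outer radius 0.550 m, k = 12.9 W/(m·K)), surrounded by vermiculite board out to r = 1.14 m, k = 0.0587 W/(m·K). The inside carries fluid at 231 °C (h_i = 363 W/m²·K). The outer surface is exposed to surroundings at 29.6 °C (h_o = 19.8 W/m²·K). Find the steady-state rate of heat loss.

Treat each layer as a resistance in series:
  R_conv,in = 1/(4πr²h) = 1/(4π·0.537²·363) = 7.602×10^-4 K/W
  R_nickel alloy = (1/0.537 − 1/0.550)/(4πk) = 0.04402/(4π·12.9) = 2.715×10^-4 K/W
  R_vermiculite board = (1/0.550 − 1/1.14)/(4πk) = 0.9410/(4π·0.0587) = 1.276 K/W
  R_conv,out = 1/(4πr²h) = 1/(4π·1.14²·19.8) = 0.003093 K/W
ΣR = 7.602×10^-4 + 2.715×10^-4 + 1.276 + 0.003093 = 1.280 K/W
Q = ΔT/ΣR = (231 °C − 29.6 °C)/1.280 = 157 W

Q = 157 W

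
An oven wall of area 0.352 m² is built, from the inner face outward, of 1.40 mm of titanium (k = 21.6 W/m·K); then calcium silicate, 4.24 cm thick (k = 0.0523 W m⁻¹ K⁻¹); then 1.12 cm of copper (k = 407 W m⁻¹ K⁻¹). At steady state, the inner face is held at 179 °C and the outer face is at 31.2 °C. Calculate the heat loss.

Resistance network (inner→outer):
  R_titanium = L/(kA) = 0.00140/(21.6·0.352) = 1.841×10^-4 K/W
  R_calcium silicate = L/(kA) = 0.0424/(0.0523·0.352) = 2.303 K/W
  R_copper = L/(kA) = 0.0112/(407·0.352) = 7.818×10^-5 K/W
ΣR = 1.841×10^-4 + 2.303 + 7.818×10^-5 = 2.303 K/W
Q = ΔT/ΣR = (179 °C − 31.2 °C)/2.303 = 64.2 W

Q = 64.2 W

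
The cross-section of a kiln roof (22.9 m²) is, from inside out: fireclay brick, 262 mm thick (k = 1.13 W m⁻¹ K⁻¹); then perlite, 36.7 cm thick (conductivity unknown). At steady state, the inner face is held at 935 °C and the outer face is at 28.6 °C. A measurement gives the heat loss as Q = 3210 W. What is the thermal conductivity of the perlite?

k = 0.0589 W/m·K

ΣR = ΔT/Q = |935 − 28.6|/3210 = 0.2824 K/W
Known resistances:
  R_fireclay brick = L/(kA) = 0.262/(1.13·22.9) = 0.01012 K/W
R_perlite = ΣR − ΣR_known = 0.2824 − 0.01012 = 0.2723 K/W
L/(kA) = 0.2723 ⇒ k = 0.367/(0.2723·22.9) = 0.0589 W/m·K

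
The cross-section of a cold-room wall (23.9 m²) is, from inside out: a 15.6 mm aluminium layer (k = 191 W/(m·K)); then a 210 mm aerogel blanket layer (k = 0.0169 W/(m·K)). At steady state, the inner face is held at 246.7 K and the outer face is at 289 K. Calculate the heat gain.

Series thermal resistances, inner to outer:
  R_aluminium = L/(kA) = 0.0156/(191·23.9) = 3.417×10^-6 K/W
  R_aerogel blanket = L/(kA) = 0.210/(0.0169·23.9) = 0.5199 K/W
ΣR = 3.417×10^-6 + 0.5199 = 0.5199 K/W
Q = ΔT/ΣR = (246.7 K − 289 K)/0.5199 = -81.4 W
(Negative Q ⇒ heat flows inward; heat gain = 81.4 W.)

Q = 81.4 W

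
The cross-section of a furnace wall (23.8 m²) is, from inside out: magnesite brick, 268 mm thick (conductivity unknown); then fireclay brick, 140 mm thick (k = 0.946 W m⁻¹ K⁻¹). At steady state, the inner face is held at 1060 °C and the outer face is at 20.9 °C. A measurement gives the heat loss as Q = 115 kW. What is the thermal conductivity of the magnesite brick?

ΣR = ΔT/Q = |1060 − 20.9|/1.15×10^5 = 0.009036 K/W
Known resistances:
  R_fireclay brick = L/(kA) = 0.140/(0.946·23.8) = 0.006218 K/W
R_magnesite brick = ΣR − ΣR_known = 0.009036 − 0.006218 = 0.002818 K/W
L/(kA) = 0.002818 ⇒ k = 0.268/(0.002818·23.8) = 4.00 W/m·K

k = 4.00 W/m·K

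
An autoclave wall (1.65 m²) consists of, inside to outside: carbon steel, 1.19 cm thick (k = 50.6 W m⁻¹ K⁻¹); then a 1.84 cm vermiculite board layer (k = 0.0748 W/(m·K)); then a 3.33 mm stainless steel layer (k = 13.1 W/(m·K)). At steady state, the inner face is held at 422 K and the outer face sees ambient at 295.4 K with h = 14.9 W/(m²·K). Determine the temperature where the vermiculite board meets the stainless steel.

T = 322.6 K

Series thermal resistances, inner to outer:
  R_carbon steel = L/(kA) = 0.0119/(50.6·1.65) = 1.425×10^-4 K/W
  R_vermiculite board = L/(kA) = 0.0184/(0.0748·1.65) = 0.1491 K/W
  R_stainless steel = L/(kA) = 0.00333/(13.1·1.65) = 1.541×10^-4 K/W
  R_conv,out = 1/(hA) = 1/(14.9·1.65) = 0.04068 K/W
ΣR = 1.425×10^-4 + 0.1491 + 1.541×10^-4 + 0.04068 = 0.1901 K/W
Q = ΔT/ΣR = (422 K − 295.4 K)/0.1901 = 666.0 W
From the inner boundary to the vermiculite board/stainless steel interface, ΣR_partial = 0.1492 K/W.
T_interface = T_in − Q·ΣR_partial = 422 K − (666.0)(0.1492) = 322.6 K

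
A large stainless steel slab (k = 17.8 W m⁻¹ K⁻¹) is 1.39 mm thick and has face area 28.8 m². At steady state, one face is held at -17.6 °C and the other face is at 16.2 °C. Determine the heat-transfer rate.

Q = kA·ΔT/L = 17.8 × 28.8 × |-17.6 °C − 16.2 °C| / 0.00139 = 1.25×10^7 W

Q = 12500 kW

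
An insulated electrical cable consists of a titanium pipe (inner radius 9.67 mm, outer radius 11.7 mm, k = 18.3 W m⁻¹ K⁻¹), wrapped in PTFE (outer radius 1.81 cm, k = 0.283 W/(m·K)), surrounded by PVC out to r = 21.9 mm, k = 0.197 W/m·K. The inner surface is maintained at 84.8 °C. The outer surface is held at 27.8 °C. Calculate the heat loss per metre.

Resistance network (inner→outer):
  R'_titanium = ln(0.0117/0.00967)/(2πk) = 0.1906/(2π·18.3) = 0.001657 m·K/W
  R'_PTFE = ln(0.0181/0.0117)/(2πk) = 0.4363/(2π·0.283) = 0.2454 m·K/W
  R'_PVC = ln(0.0219/0.0181)/(2πk) = 0.1906/(2π·0.197) = 0.1540 m·K/W
ΣR = 0.001657 + 0.2454 + 0.1540 = 0.4011 m·K/W
Q' = ΔT/ΣR = (84.8 °C − 27.8 °C)/0.4011 = 142 W/m

Q' = 142 W/m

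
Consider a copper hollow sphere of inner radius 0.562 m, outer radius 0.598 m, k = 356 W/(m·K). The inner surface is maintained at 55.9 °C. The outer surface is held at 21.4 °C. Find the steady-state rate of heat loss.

Q = 4πk·ΔT/(1/r₁ − 1/r₂) = 4π × 356 × 34.5 / (1/0.562 − 1/0.598) = 1.44×10^6 W

Q = 1.44×10^6 W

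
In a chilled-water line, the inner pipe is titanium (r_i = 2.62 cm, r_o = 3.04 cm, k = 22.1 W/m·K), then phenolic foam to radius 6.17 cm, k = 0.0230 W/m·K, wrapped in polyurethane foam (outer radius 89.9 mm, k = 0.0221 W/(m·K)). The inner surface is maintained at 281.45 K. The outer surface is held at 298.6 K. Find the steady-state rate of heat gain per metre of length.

Treat each layer as a resistance in series:
  R'_titanium = ln(0.0304/0.0262)/(2πk) = 0.1487/(2π·22.1) = 0.001071 m·K/W
  R'_phenolic foam = ln(0.0617/0.0304)/(2πk) = 0.7078/(2π·0.0230) = 4.898 m·K/W
  R'_polyurethane foam = ln(0.0899/0.0617)/(2πk) = 0.3764/(2π·0.0221) = 2.711 m·K/W
ΣR = 0.001071 + 4.898 + 2.711 = 7.610 m·K/W
Q' = ΔT/ΣR = (281.45 K − 298.6 K)/7.610 = -2.25 W/m
(Negative Q' ⇒ heat flows inward; heat gain = 2.25 W/m.)

Q' = 2.25 W/m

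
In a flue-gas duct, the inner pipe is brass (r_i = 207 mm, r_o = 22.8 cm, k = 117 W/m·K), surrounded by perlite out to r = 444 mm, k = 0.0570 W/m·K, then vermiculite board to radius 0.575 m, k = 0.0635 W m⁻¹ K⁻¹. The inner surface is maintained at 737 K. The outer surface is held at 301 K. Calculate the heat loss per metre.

Q' = 174 W/m

Resistance network (inner→outer):
  R'_brass = ln(0.228/0.207)/(2πk) = 0.09663/(2π·117) = 1.314×10^-4 m·K/W
  R'_perlite = ln(0.444/0.228)/(2πk) = 0.6665/(2π·0.0570) = 1.861 m·K/W
  R'_vermiculite board = ln(0.575/0.444)/(2πk) = 0.2585/(2π·0.0635) = 0.6480 m·K/W
ΣR = 1.314×10^-4 + 1.861 + 0.6480 = 2.509 m·K/W
Q' = ΔT/ΣR = (737 K − 301 K)/2.509 = 174 W/m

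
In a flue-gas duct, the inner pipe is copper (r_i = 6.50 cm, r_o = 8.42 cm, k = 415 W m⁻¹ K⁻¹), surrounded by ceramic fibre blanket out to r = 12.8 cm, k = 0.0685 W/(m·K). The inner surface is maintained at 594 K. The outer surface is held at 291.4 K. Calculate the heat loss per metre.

Q' = 311 W/m

Series thermal resistances, inner to outer:
  R'_copper = ln(0.0842/0.0650)/(2πk) = 0.2588/(2π·415) = 9.925×10^-5 m·K/W
  R'_ceramic fibre blanket = ln(0.128/0.0842)/(2πk) = 0.4188/(2π·0.0685) = 0.9731 m·K/W
ΣR = 9.925×10^-5 + 0.9731 = 0.9732 m·K/W
Q' = ΔT/ΣR = (594 K − 291.4 K)/0.9732 = 311 W/m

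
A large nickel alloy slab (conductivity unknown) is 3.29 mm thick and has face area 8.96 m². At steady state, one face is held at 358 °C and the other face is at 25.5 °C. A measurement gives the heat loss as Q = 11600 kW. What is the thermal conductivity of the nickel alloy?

ΣR = ΔT/Q = |358 − 25.5|/1.16×10^7 = 2.866×10^-5 K/W
L/(kA) = 2.866×10^-5 ⇒ k = 0.00329/(2.866×10^-5·8.96) = 12.8 W/m·K

k = 12.8 W/m·K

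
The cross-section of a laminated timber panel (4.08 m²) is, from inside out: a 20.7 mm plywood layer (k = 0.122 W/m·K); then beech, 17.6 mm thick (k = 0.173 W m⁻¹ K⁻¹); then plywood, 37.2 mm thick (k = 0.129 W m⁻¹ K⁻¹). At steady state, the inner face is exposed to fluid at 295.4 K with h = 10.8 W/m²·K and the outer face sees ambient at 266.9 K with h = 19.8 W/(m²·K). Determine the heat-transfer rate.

Resistance network (inner→outer):
  R_conv,in = 1/(hA) = 1/(10.8·4.08) = 0.02269 K/W
  R_plywood = L/(kA) = 0.0207/(0.122·4.08) = 0.04159 K/W
  R_beech = L/(kA) = 0.0176/(0.173·4.08) = 0.02493 K/W
  R_plywood = L/(kA) = 0.0372/(0.129·4.08) = 0.07068 K/W
  R_conv,out = 1/(hA) = 1/(19.8·4.08) = 0.01238 K/W
ΣR = 0.02269 + 0.04159 + 0.02493 + 0.07068 + 0.01238 = 0.1723 K/W
Q = ΔT/ΣR = (295.4 K − 266.9 K)/0.1723 = 165 W

Q = 165 W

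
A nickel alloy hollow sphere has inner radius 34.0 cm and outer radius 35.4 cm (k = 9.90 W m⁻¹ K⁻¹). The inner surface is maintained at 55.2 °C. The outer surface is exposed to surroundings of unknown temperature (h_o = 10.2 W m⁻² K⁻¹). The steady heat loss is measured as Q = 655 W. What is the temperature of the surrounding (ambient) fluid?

T_out = 13.8 °C

Series resistances:
  R_nickel alloy = (1/0.340 − 1/0.354)/(4πk) = 0.1163/(4π·9.90) = 9.350×10^-4 K/W
  R_conv,out = 1/(4πr²h) = 1/(4π·0.354²·10.2) = 0.06226 K/W
ΣR = 0.06319 K/W
ΔT = Q·ΣR = 655 × 0.06319 = 41.39 K
Heat flows outward, so T_out = T_in − ΔT = 55.2 − 41.39 = 13.8 °C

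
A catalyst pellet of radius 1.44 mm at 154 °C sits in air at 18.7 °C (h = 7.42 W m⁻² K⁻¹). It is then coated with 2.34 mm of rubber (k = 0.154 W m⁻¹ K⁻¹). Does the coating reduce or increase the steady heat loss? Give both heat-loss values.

Critical radius for a sphere: r_cr = 2k/h = 0.0415 m = 4.15 cm.
Outer radius after coating: r₂ = 0.00144 + 0.00234 = 0.00378 m.
Since r₁ < r_cr and r₂ ≤ r_cr, the coating moves toward the maximum at r_cr — heat loss rises.
Bare: R = 1/(4πr₁²h) = 5172 K/W; Q = 135.3/5172 = 0.0262 W.
Coated: R = R_cond + R_conv = 972.7 K/W; Q = 135.3/972.7 = 0.139 W.

increases: 0.0262 → 0.139 W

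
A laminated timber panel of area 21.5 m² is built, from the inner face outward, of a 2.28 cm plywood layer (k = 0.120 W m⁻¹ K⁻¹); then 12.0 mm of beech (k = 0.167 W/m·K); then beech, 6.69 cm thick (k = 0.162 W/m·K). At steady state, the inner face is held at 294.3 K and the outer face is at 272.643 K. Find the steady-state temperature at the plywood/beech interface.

Treat each layer as a resistance in series:
  R_plywood = L/(kA) = 0.0228/(0.120·21.5) = 0.008837 K/W
  R_beech = L/(kA) = 0.0120/(0.167·21.5) = 0.003342 K/W
  R_beech = L/(kA) = 0.0669/(0.162·21.5) = 0.01921 K/W
ΣR = 0.008837 + 0.003342 + 0.01921 = 0.03139 K/W
Q = ΔT/ΣR = (294.3 K − 272.643 K)/0.03139 = 689.9 W
From the inner boundary to the plywood/beech interface, ΣR_partial = 0.008837 K/W.
T_interface = T_in − Q·ΣR_partial = 294.3 K − (689.9)(0.008837) = 288.2 K

T = 288.2 K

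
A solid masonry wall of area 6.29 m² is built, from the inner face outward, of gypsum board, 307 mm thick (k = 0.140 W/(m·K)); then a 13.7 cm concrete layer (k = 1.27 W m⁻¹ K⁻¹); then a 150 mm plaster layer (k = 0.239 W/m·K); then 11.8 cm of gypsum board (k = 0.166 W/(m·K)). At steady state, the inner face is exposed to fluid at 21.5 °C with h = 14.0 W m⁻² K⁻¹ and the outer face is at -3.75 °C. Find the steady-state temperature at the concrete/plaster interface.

Series thermal resistances, inner to outer:
  R_conv,in = 1/(hA) = 1/(14.0·6.29) = 0.01136 K/W
  R_gypsum board = L/(kA) = 0.307/(0.140·6.29) = 0.3486 K/W
  R_concrete = L/(kA) = 0.137/(1.27·6.29) = 0.01715 K/W
  R_plaster = L/(kA) = 0.150/(0.239·6.29) = 0.09978 K/W
  R_gypsum board = L/(kA) = 0.118/(0.166·6.29) = 0.1130 K/W
ΣR = 0.01136 + 0.3486 + 0.01715 + 0.09978 + 0.1130 = 0.5899 K/W
Q = ΔT/ΣR = (21.5 °C − -3.75 °C)/0.5899 = 42.80 W
From the inner boundary to the concrete/plaster interface, ΣR_partial = 0.3771 K/W.
T_interface = T_in − Q·ΣR_partial = 21.5 °C − (42.80)(0.3771) = 5.36 °C

T = 5.36 °C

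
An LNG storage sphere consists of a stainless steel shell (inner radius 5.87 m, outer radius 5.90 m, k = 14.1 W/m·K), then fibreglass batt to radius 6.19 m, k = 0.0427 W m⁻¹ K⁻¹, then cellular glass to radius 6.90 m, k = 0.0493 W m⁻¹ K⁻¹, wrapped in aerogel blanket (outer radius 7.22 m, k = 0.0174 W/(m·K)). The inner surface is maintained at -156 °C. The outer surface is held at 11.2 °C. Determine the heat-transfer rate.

Treat each layer as a resistance in series:
  R_stainless steel = (1/5.87 − 1/5.90)/(4πk) = 8.662×10^-4/(4π·14.1) = 4.889×10^-6 K/W
  R_fibreglass batt = (1/5.90 − 1/6.19)/(4πk) = 0.007941/(4π·0.0427) = 0.01480 K/W
  R_cellular glass = (1/6.19 − 1/6.90)/(4πk) = 0.01662/(4π·0.0493) = 0.02683 K/W
  R_aerogel blanket = (1/6.90 − 1/7.22)/(4πk) = 0.006423/(4π·0.0174) = 0.02938 K/W
ΣR = 4.889×10^-6 + 0.01480 + 0.02683 + 0.02938 = 0.07101 K/W
Q = ΔT/ΣR = (-156 °C − 11.2 °C)/0.07101 = -2350 W
(Negative Q ⇒ heat flows inward; heat gain = 2350 W.)

Q = 2.35 kW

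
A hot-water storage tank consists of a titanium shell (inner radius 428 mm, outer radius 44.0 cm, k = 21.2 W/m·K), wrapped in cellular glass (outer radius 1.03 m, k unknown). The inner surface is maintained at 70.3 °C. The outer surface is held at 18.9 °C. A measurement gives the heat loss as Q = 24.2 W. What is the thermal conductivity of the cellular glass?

k = 0.0488 W/m·K

ΣR = ΔT/Q = |70.3 − 18.9|/24.2 = 2.124 K/W
Known resistances:
  R_titanium = (1/0.428 − 1/0.440)/(4πk) = 0.06372/(4π·21.2) = 2.392×10^-4 K/W
R_cellular glass = ΣR − ΣR_known = 2.124 − 2.392×10^-4 = 2.124 K/W
(1/r₁−1/r₂)/(4πk) = 2.124 ⇒ k = 1.302/(4π·2.124) = 0.0488 W/m·K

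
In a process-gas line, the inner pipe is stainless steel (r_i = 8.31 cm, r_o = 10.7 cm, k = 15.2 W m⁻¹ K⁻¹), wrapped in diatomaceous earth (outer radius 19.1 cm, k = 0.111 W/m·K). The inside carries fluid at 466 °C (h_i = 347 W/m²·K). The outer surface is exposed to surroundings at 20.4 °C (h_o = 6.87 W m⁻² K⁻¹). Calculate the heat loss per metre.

Q' = 464 W/m

Resistance network (inner→outer):
  R'_conv,in = 1/(2πr h) = 1/(2π·0.0831·347) = 0.005519 m·K/W
  R'_stainless steel = ln(0.107/0.0831)/(2πk) = 0.2528/(2π·15.2) = 0.002647 m·K/W
  R'_diatomaceous earth = ln(0.191/0.107)/(2πk) = 0.5794/(2π·0.111) = 0.8308 m·K/W
  R'_conv,out = 1/(2πr h) = 1/(2π·0.191·6.87) = 0.1213 m·K/W
ΣR = 0.005519 + 0.002647 + 0.8308 + 0.1213 = 0.9603 m·K/W
Q' = ΔT/ΣR = (466 °C − 20.4 °C)/0.9603 = 464 W/m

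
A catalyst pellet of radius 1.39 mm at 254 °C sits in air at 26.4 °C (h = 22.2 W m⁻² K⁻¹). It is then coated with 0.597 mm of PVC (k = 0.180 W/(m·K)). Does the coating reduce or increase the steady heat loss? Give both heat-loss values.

increases: 0.123 → 0.227 W

Critical radius for a sphere: r_cr = 2k/h = 0.0162 m = 1.62 cm.
Outer radius after coating: r₂ = 0.00139 + 5.97×10^-4 = 0.001987 m.
Since r₁ < r_cr and r₂ ≤ r_cr, the coating moves toward the maximum at r_cr — heat loss rises.
Bare: R = 1/(4πr₁²h) = 1855 K/W; Q = 227.6/1855 = 0.123 W.
Coated: R = R_cond + R_conv = 1003 K/W; Q = 227.6/1003 = 0.227 W.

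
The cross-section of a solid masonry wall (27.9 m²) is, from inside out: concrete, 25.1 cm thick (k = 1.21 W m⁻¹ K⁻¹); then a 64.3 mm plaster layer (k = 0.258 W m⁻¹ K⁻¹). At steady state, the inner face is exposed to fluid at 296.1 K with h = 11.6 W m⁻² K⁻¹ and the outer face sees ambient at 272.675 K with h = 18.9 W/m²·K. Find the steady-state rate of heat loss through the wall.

Q = 1100 W

Treat each layer as a resistance in series:
  R_conv,in = 1/(hA) = 1/(11.6·27.9) = 0.003090 K/W
  R_concrete = L/(kA) = 0.251/(1.21·27.9) = 0.007435 K/W
  R_plaster = L/(kA) = 0.0643/(0.258·27.9) = 0.008933 K/W
  R_conv,out = 1/(hA) = 1/(18.9·27.9) = 0.001896 K/W
ΣR = 0.003090 + 0.007435 + 0.008933 + 0.001896 = 0.02135 K/W
Q = ΔT/ΣR = (296.1 K − 272.675 K)/0.02135 = 1100 W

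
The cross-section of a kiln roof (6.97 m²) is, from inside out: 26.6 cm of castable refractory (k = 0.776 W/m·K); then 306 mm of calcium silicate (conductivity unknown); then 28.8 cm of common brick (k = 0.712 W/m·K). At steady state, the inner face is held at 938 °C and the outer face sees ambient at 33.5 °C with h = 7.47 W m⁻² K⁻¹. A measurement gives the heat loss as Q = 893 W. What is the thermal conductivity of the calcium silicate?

k = 0.0495 W/m·K

ΣR = ΔT/Q = |938 − 33.5|/893 = 1.013 K/W
Known resistances:
  R_castable refractory = L/(kA) = 0.266/(0.776·6.97) = 0.04918 K/W
  R_common brick = L/(kA) = 0.288/(0.712·6.97) = 0.05803 K/W
  R_conv,out = 1/(hA) = 1/(7.47·6.97) = 0.01921 K/W
R_calcium silicate = ΣR − ΣR_known = 1.013 − 0.1264 = 0.8866 K/W
L/(kA) = 0.8866 ⇒ k = 0.306/(0.8866·6.97) = 0.0495 W/m·K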